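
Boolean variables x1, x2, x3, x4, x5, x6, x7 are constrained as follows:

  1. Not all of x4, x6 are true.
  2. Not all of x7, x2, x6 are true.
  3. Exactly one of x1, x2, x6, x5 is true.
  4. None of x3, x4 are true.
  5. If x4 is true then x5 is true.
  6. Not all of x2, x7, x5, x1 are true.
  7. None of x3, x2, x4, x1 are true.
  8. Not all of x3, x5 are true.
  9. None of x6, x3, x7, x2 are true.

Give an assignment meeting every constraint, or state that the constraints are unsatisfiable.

x1 = False, x2 = False, x3 = False, x4 = False, x5 = True, x6 = False, x7 = False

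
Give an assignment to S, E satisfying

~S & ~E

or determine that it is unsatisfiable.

S=F, E=F

  ~S = True
  ~E = True
Both conjuncts True, so the formula holds.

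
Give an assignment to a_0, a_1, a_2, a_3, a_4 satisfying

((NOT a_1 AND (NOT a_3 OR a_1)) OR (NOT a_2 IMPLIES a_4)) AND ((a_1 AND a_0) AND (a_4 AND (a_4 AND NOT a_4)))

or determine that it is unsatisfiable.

No satisfying assignment exists.

Case a_4 = True: the conjunct NOT a_4 is False.
Case a_4 = False: the conjunct a_4 is False.
Both cases fail — unsatisfiable.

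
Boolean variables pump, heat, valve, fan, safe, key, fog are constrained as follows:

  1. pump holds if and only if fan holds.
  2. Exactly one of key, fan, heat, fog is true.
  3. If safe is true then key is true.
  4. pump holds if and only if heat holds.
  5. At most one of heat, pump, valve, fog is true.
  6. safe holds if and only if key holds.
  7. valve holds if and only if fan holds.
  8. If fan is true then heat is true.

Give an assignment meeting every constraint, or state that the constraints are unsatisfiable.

pump = False; heat = False; valve = False; fan = False; safe = False; key = False; fog = True

  (1) pump=F, fan=F — same ✓
  (2) {key, fan, heat, fog}: 1 true — exactly one ✓
  (3) safe=F ⇒ key: vacuous ✓
  (4) pump=F, heat=F — same ✓
  (5) {heat, pump, valve, fog}: 1 true — at most one ✓
  (6) safe=F, key=F — same ✓
  (7) valve=F, fan=F — same ✓
  (8) fan=F ⇒ heat: vacuous ✓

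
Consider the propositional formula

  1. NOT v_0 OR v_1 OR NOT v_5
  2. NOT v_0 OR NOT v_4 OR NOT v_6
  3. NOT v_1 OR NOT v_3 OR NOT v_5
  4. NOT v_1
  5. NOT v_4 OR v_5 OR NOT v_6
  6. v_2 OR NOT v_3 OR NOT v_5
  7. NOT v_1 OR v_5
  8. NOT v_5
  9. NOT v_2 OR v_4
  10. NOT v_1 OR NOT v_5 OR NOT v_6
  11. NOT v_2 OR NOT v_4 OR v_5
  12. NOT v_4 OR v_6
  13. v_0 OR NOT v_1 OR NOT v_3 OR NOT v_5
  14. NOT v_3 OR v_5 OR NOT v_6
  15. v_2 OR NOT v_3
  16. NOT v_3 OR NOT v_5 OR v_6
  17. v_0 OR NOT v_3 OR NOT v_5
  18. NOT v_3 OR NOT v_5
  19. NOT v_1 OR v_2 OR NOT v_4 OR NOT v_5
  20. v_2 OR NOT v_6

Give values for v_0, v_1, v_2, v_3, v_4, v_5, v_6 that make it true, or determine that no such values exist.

v_0 = True; v_1 = False; v_2 = False; v_3 = False; v_4 = False; v_5 = False; v_6 = False

Unit clause (NOT v_1) forces v_1 = False.
Unit clause (NOT v_5) forces v_5 = False.
Set v_0 = True.
Try v_2 = True:
  (NOT v_2 OR v_4) forces v_4 = True.
  clause (NOT v_2 OR NOT v_4 OR v_5) is falsified — backtrack.
So v_2 = False.
  then (v_2 OR NOT v_3) forces v_3 = False.
  then (v_2 OR NOT v_6) forces v_6 = False.
  then (NOT v_4 OR v_6) forces v_4 = False.
All clauses satisfied.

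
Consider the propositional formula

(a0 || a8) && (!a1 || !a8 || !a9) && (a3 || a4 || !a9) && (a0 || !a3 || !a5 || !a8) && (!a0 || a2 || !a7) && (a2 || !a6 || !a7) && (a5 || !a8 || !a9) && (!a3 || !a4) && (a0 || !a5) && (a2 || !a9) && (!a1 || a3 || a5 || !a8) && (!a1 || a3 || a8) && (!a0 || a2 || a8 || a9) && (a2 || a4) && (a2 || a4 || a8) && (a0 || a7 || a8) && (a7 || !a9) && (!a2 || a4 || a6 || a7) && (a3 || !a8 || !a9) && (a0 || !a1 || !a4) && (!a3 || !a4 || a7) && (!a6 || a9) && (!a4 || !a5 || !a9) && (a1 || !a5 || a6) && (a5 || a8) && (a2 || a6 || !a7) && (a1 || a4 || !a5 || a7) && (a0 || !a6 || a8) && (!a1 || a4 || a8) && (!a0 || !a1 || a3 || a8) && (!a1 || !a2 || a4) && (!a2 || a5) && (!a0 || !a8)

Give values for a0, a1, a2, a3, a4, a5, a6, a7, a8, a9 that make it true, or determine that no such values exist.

a0: True; a1: False; a2: True; a3: True; a4: False; a5: True; a6: True; a7: True; a8: False; a9: True

Set a0 = True.
  then (!a0 || !a8) forces a8 = False.
  then (a5 || a8) forces a5 = True.
Try a1 = True:
  (!a1 || a3 || a8) forces a3 = True.
  (!a3 || !a4) forces a4 = False.
  clause (!a1 || a4 || a8) is falsified — backtrack.
So a1 = False.
  then (a1 || !a5 || a6) forces a6 = True.
  then (!a6 || a9) forces a9 = True.
  then (!a4 || !a5 || !a9) forces a4 = False.
  then (a1 || a4 || !a5 || a7) forces a7 = True.
  then (a3 || a4 || !a9) forces a3 = True.
  then (!a0 || a2 || !a7) forces a2 = True.
All clauses satisfied.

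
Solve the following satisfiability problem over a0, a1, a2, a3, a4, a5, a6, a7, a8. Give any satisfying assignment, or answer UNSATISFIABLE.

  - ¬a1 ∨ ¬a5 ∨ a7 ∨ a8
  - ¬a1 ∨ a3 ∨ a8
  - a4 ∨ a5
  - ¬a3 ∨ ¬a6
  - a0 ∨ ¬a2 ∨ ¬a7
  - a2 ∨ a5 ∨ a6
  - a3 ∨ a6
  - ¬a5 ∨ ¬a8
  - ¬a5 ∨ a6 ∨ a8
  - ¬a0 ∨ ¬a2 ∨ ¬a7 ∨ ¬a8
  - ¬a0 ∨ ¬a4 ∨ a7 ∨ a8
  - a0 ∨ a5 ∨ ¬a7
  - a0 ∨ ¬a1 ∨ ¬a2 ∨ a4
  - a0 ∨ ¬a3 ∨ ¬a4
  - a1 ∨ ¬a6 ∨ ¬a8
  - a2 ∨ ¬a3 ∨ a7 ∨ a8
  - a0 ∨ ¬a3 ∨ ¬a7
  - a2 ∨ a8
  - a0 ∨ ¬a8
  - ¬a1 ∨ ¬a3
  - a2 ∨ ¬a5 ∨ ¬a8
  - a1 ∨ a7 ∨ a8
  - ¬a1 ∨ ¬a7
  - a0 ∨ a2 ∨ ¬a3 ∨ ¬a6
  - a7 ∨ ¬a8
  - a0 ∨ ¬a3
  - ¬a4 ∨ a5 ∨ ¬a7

a0=T, a1=F, a2=T, a3=F, a4=T, a5=T, a6=T, a7=T, a8=F

Set a0 = True.
Set a1 = False.
Set a2 = True.
Set a3 = False.
  then (a3 ∨ a6) forces a6 = True.
  then (a1 ∨ ¬a6 ∨ ¬a8) forces a8 = False.
  then (a1 ∨ a7 ∨ a8) forces a7 = True.
Set a4 = True.
  then (¬a4 ∨ a5 ∨ ¬a7) forces a5 = True.
All clauses satisfied.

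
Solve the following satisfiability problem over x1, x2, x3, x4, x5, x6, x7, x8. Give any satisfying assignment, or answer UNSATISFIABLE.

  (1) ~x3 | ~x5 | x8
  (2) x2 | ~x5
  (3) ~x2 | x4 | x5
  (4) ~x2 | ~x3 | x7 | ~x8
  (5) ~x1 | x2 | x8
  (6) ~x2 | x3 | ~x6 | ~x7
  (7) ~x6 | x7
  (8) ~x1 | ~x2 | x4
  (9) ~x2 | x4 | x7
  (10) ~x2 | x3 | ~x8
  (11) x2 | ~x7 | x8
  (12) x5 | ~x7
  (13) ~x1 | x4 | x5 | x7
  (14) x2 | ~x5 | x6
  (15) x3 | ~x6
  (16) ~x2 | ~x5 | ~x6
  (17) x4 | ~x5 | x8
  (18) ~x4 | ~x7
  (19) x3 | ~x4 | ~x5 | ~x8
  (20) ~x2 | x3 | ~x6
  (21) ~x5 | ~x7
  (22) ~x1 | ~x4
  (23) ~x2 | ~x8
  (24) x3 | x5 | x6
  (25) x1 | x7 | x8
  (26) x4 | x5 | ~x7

x1 = False, x2 = False, x3 = True, x4 = False, x5 = False, x6 = False, x7 = False, x8 = True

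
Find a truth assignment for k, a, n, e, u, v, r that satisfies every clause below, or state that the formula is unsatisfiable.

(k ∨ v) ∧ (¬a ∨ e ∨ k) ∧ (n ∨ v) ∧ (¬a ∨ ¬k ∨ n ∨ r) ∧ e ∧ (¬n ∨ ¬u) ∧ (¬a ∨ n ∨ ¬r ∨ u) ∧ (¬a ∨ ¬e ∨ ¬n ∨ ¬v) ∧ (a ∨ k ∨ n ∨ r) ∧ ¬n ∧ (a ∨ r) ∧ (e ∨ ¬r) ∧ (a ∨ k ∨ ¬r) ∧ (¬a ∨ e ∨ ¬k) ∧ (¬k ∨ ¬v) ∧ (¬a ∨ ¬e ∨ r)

k = False, a = True, n = False, e = True, u = True, v = True, r = True

Unit clause (e) forces e = True.
Unit clause (¬n) forces n = False.
In (n ∨ v) only v is left, so v = True.
In (¬k ∨ ¬v) only ¬k is left, so k = False.
Try a = False:
  (a ∨ k ∨ n ∨ r) forces r = True.
  clause (a ∨ k ∨ ¬r) is falsified — backtrack.
So a = True.
  then (¬a ∨ ¬e ∨ r) forces r = True.
  then (¬a ∨ n ∨ ¬r ∨ u) forces u = True.
All clauses satisfied.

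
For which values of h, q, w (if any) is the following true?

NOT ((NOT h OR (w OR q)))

h=T, q=F, w=F

  NOT ((NOT h OR (w OR q))) = True
    NOT h OR (w OR q) = False
      NOT h = False
      w OR q = False
The formula evaluates to True.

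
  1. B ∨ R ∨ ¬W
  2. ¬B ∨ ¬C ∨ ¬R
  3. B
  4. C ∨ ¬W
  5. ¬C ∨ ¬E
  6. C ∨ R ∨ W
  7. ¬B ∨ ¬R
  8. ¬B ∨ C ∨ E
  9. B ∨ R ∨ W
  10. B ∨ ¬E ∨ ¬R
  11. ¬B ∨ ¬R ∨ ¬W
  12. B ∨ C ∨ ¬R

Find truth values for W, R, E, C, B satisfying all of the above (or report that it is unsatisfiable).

Unit clause (B) forces B = True.
In (¬B ∨ ¬R) only ¬R is left, so R = False.
Set W = True.
  then (C ∨ ¬W) forces C = True.
  then (¬C ∨ ¬E) forces E = False.
All clauses satisfied.

W = True; R = False; E = False; C = True; B = True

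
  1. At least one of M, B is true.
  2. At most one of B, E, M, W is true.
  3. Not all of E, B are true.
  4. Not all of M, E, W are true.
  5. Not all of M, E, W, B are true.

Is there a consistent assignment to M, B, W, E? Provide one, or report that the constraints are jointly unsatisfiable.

M: True, B: False, W: False, E: False

  (1) {M, B}: 1 true — at least one ✓
  (2) {B, E, M, W}: 1 true — at most one ✓
  (3) {E, B}: 0/2 true — not all ✓
  (4) {M, E, W}: 1/3 true — not all ✓
  (5) {M, E, W, B}: 1/4 true — not all ✓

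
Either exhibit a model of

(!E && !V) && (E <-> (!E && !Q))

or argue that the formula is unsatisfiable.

V = False, E = False, Q = True

  !E && !V = True
    !E = True
    !V = True
  E <-> (!E && !Q) = True
    !E && !Q = False
      !E = True
      !Q = False
Both conjuncts True, so the formula holds.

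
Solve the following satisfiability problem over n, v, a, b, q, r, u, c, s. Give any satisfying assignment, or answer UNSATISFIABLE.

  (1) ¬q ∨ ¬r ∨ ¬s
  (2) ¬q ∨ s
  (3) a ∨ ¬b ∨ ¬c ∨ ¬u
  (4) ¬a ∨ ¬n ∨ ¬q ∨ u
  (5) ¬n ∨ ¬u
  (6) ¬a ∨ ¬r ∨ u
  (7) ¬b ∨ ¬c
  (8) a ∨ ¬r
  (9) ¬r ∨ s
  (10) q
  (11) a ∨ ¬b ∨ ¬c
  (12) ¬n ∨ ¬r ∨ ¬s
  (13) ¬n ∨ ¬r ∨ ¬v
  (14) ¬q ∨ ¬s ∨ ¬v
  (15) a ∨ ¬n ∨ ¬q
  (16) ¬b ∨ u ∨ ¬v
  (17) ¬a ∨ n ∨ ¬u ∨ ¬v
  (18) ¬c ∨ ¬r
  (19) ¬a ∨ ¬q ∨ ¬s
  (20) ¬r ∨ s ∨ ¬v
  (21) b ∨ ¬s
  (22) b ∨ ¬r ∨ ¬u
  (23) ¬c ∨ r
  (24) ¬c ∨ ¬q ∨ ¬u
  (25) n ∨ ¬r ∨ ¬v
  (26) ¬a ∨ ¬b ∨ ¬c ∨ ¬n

Unit clause (q) forces q = True.
In (¬q ∨ s) only s is left, so s = True.
In (¬q ∨ ¬s ∨ ¬v) only ¬v is left, so v = False.
In (¬a ∨ ¬q ∨ ¬s) only ¬a is left, so a = False.
In (b ∨ ¬s) only b is left, so b = True.
In (¬q ∨ ¬r ∨ ¬s) only ¬r is left, so r = False.
In (¬b ∨ ¬c) only ¬c is left, so c = False.
In (a ∨ ¬n ∨ ¬q) only ¬n is left, so n = False.
Set u = True.
All clauses satisfied.

n = False; v = False; a = False; b = True; q = True; r = False; u = True; c = False; s = True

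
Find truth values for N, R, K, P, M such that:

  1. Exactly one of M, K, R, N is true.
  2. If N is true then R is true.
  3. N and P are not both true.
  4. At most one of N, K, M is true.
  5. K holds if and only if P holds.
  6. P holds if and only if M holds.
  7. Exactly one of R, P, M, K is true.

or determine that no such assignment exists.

N=F, R=T, K=F, P=F, M=F

  (1) {M, K, R, N}: 1 true — exactly one ✓
  (2) N=F ⇒ R: vacuous ✓
  (3) N=F, P=F — not both ✓
  (4) {N, K, M}: 0 true — at most one ✓
  (5) K=F, P=F — same ✓
  (6) P=F, M=F — same ✓
  (7) {R, P, M, K}: 1 true — exactly one ✓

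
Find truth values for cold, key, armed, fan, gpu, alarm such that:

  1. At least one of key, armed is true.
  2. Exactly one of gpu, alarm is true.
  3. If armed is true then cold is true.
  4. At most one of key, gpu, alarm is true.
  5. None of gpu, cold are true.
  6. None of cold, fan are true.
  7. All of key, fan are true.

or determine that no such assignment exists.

Case fan = True:
  Constraint (6) is violated (fan=T) — contradiction.
Case fan = False:
  Constraint (7) is violated (fan=F) — contradiction.
Both cases fail — unsatisfiable.

Unsatisfiable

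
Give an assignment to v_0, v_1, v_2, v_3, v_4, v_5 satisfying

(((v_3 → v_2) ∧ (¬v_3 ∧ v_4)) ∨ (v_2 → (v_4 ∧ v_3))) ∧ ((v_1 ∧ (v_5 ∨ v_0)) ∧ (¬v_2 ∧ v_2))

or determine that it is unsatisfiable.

No satisfying assignment exists.

Case v_2 = True: the conjunct ¬v_2 is False.
Case v_2 = False: the conjunct v_2 is False.
Both cases fail — unsatisfiable.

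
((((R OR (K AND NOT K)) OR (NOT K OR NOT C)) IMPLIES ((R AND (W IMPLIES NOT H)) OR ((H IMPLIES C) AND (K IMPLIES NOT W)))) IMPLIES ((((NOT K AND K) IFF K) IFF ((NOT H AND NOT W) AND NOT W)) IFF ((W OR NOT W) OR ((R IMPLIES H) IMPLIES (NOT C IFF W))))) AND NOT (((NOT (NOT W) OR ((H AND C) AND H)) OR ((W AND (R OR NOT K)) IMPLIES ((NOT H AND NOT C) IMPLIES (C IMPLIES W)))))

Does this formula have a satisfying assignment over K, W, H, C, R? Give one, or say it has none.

UNSATISFIABLE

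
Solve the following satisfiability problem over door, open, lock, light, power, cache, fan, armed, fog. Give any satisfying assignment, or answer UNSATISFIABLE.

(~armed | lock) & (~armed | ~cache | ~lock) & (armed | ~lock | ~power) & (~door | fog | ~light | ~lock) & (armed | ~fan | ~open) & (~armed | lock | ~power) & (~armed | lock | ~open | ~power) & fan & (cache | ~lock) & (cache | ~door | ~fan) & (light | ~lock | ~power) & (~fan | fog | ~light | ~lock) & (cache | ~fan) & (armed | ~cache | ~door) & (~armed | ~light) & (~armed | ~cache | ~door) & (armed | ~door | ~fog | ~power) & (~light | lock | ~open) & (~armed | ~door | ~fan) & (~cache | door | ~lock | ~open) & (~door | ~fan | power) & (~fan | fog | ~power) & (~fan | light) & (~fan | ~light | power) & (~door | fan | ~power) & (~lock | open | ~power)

door = False, open = False, lock = False, light = True, power = True, cache = True, fan = True, armed = False, fog = True

Unit clause (fan) forces fan = True.
In (cache | ~fan) only cache is left, so cache = True.
In (~fan | light) only light is left, so light = True.
In (~fan | ~light | power) only power is left, so power = True.
In (~armed | ~light) only ~armed is left, so armed = False.
In (~fan | fog | ~power) only fog is left, so fog = True.
In (armed | ~lock | ~power) only ~lock is left, so lock = False.
In (armed | ~fan | ~open) only ~open is left, so open = False.
In (armed | ~cache | ~door) only ~door is left, so door = False.
All clauses satisfied.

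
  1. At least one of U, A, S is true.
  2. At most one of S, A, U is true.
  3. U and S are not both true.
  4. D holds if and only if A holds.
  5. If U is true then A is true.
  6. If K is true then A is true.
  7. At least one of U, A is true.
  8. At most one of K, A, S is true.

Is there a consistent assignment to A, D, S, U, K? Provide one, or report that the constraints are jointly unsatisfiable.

A: True; D: True; S: False; U: False; K: False

  (1) {U, A, S}: 1 true — at least one ✓
  (2) {S, A, U}: 1 true — at most one ✓
  (3) U=F, S=F — not both ✓
  (4) D=T, A=T — same ✓
  (5) U=F ⇒ A: vacuous ✓
  (6) K=F ⇒ A: vacuous ✓
  (7) {U, A}: 1 true — at least one ✓
  (8) {K, A, S}: 1 true — at most one ✓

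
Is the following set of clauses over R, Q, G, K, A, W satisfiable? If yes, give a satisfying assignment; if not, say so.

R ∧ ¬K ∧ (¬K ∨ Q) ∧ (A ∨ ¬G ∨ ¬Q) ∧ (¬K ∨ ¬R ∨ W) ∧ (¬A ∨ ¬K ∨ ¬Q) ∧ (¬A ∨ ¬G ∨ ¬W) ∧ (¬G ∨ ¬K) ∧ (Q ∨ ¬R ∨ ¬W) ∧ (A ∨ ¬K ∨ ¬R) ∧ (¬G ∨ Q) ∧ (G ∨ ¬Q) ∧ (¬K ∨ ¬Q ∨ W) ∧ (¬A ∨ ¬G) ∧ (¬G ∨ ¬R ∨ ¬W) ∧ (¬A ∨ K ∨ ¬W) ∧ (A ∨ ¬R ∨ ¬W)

R = True, Q = False, G = False, K = False, A = True, W = False

Unit clause (R) forces R = True.
Unit clause (¬K) forces K = False.
Try Q = True:
  (G ∨ ¬Q) forces G = True.
  (A ∨ ¬G ∨ ¬Q) forces A = True.
  clause (¬A ∨ ¬G) is falsified — backtrack.
So Q = False.
  then (Q ∨ ¬R ∨ ¬W) forces W = False.
  then (¬G ∨ Q) forces G = False.
Set A = True.
All clauses satisfied.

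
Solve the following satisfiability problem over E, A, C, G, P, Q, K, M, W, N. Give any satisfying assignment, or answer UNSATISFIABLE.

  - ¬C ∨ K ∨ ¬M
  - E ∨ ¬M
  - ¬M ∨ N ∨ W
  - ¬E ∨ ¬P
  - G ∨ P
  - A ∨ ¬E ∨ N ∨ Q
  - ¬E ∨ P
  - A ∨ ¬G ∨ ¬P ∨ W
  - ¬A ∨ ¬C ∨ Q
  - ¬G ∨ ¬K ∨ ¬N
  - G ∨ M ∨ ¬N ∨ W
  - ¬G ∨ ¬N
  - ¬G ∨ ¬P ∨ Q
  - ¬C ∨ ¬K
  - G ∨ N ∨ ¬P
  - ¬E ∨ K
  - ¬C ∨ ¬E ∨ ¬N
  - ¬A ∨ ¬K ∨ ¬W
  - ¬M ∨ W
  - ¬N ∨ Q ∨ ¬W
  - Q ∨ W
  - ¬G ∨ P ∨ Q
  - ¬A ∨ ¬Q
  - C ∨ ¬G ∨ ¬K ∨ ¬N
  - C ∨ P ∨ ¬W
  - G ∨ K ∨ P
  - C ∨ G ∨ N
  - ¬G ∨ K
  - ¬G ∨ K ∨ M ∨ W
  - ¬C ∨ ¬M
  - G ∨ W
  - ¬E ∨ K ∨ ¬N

Set E = False.
  then (E ∨ ¬M) forces M = False.
Set A = False.
Set C = False.
Set G = False.
  then (G ∨ P) forces P = True.
  then (G ∨ N ∨ ¬P) forces N = True.
  then (G ∨ W) forces W = True.
  then (¬N ∨ Q ∨ ¬W) forces Q = True.
Set K = True.
All clauses satisfied.

E=F, A=F, C=F, G=F, P=T, Q=T, K=T, M=F, W=T, N=T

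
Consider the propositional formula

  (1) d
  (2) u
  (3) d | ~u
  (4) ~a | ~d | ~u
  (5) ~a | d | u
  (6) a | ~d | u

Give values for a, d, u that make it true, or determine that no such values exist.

a = False, d = True, u = True

Unit clause (d) forces d = True.
Unit clause (u) forces u = True.
In (~a | ~d | ~u) only ~a is left, so a = False.
Check each clause:
  (d): d holds.
  (u): u holds.
  (d | ~u): d holds.
  (~a | ~d | ~u): ~a holds.
  (~a | d | u): ~a holds.
  (a | ~d | u): u holds.
All clauses satisfied.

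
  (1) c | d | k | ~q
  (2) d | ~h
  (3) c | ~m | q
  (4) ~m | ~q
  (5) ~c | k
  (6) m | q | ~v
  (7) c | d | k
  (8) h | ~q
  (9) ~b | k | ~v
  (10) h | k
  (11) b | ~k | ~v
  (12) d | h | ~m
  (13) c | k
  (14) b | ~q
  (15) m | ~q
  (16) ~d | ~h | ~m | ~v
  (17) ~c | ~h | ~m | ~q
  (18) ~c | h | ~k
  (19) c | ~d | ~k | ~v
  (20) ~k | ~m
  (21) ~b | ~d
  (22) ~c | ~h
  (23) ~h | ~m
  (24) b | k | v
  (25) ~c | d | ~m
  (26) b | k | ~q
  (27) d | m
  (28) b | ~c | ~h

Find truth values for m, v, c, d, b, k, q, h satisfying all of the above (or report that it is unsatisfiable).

Try m = True:
  (~m | ~q) forces q = False.
  (c | ~m | q) forces c = True.
  (~c | k) forces k = True.
  clause (~k | ~m) is falsified — backtrack.
So m = False.
  then (m | ~q) forces q = False.
  then (d | m) forces d = True.
  then (m | q | ~v) forces v = False.
  then (~b | ~d) forces b = False.
  then (b | k | v) forces k = True.
Set c = False.
Set h = True.
All clauses satisfied.

m = False, v = False, c = False, d = True, b = False, k = True, q = False, h = True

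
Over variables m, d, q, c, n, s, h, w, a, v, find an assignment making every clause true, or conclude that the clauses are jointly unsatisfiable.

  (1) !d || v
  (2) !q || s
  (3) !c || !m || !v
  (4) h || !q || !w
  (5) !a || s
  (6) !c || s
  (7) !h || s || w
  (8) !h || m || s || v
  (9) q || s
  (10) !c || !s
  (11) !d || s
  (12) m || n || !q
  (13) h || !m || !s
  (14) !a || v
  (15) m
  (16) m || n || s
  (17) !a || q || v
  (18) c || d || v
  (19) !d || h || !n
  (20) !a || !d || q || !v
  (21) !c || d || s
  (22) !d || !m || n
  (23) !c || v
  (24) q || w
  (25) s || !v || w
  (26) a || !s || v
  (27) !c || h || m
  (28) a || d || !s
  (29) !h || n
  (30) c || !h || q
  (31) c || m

Unit clause (m) forces m = True.
Set d = True.
  then (!d || v) forces v = True.
  then (!c || !m || !v) forces c = False.
  then (!d || s) forces s = True.
  then (h || !m || !s) forces h = True.
  then (!d || !m || n) forces n = True.
  then (c || !h || q) forces q = True.
Set w = True.
Set a = True.
All clauses satisfied.

m = True; d = True; q = True; c = False; n = True; s = True; h = True; w = True; a = True; v = True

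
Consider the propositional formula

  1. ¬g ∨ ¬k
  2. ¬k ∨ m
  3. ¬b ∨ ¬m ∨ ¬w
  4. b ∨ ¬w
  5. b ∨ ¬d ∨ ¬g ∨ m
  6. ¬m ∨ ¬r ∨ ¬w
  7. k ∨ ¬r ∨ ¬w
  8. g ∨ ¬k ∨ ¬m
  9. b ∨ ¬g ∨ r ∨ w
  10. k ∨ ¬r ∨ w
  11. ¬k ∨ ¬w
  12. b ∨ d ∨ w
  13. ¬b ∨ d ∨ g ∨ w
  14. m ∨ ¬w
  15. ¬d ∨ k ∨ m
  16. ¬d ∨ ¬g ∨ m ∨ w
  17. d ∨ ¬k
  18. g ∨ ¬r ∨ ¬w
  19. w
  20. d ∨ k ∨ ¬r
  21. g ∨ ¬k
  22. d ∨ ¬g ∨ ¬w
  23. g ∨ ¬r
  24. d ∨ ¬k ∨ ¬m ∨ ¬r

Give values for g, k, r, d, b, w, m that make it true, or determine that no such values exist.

The formula is unsatisfiable.

Case w = True:
  (b ∨ ¬w) forces b = True.
  (¬b ∨ ¬m ∨ ¬w) forces m = False.
  Clause (m ∨ ¬w) is falsified — contradiction.
Case w = False:
  Clause (w) is falsified — contradiction.
Both cases fail, so the formula is unsatisfiable.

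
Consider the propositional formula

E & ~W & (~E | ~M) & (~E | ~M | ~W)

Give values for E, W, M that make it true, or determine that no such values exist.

E=T; W=F; M=F

Unit clause (E) forces E = True.
Unit clause (~W) forces W = False.
In (~E | ~M) only ~M is left, so M = False.
Check each clause:
  (E): E holds.
  (~W): ~W holds.
  (~E | ~M): ~M holds.
  (~E | ~M | ~W): ~M holds.
All clauses satisfied.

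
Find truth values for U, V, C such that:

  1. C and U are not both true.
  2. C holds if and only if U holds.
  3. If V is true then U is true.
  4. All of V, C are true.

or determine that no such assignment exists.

Case C = True:
  (1) with C=T forces U = False.
  Constraint (2) is violated (C=T, U=F) — contradiction.
Case C = False:
  Constraint (4) is violated (C=F) — contradiction.
Both cases fail — unsatisfiable.

No satisfying assignment exists.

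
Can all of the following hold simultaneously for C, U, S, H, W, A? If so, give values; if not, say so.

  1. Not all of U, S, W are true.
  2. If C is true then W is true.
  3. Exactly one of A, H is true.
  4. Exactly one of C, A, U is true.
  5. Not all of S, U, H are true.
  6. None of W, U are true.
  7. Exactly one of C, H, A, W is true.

C: False, U: False, S: False, H: False, W: False, A: True

  (1) {U, S, W}: 0/3 true — not all ✓
  (2) C=F ⇒ W: vacuous ✓
  (3) {A, H}: 1 true — exactly one ✓
  (4) {C, A, U}: 1 true — exactly one ✓
  (5) {S, U, H}: 0/3 true — not all ✓
  (6) {W, U}: 0 true — none ✓
  (7) {C, H, A, W}: 1 true — exactly one ✓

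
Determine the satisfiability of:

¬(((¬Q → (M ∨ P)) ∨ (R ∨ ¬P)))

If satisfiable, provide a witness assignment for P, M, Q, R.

Case P = True: the formula becomes ¬((True ∨ R)) = False.
Case P = False: the formula becomes ¬(((¬Q → M) ∨ True)) = False.
Both cases fail — unsatisfiable.

UNSATISFIABLE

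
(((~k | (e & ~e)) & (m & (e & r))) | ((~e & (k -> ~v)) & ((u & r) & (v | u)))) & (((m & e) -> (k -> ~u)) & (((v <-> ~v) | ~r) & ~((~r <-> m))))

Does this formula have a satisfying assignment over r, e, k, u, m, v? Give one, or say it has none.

Unsatisfiable

Case r = True: the formula simplifies to (((~k | (e & ~e)) & (m & e)) | ((~e & (k -> ~v)) & (u & (v | u)))) & (((m & e) -> (k -> ~u)) & ((v <-> ~v) & ~(~m))).
  v = True: the conjunct v <-> ~v becomes True <-> ~True = False.
  v = False: the conjunct v <-> ~v becomes False <-> ~False = False.
Case r = False: the conjunct ((~k | (e & ~e)) & (m & (e & r))) | ((~e & (k -> ~v)) & ((u & r) & (v | u))) becomes ((~k | (e & ~e)) & False) | ((~e & (k -> ~v)) & False) = False.
Both cases fail — unsatisfiable.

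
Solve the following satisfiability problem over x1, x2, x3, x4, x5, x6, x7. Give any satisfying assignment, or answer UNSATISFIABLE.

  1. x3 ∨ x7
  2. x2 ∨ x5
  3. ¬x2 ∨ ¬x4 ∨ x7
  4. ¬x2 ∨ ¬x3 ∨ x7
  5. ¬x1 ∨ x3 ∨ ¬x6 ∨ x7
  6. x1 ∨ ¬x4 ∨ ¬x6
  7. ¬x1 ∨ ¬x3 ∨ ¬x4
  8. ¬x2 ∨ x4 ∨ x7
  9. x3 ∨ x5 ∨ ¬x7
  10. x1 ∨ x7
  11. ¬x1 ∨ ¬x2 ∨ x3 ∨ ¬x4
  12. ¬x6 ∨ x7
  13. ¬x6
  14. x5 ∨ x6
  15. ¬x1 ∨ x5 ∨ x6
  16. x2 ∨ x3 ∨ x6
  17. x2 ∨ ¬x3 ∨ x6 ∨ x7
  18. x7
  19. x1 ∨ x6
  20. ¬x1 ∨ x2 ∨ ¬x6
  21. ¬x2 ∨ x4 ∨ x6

x1=T; x2=F; x3=T; x4=F; x5=T; x6=F; x7=T

Unit clause (¬x6) forces x6 = False.
In (x5 ∨ x6) only x5 is left, so x5 = True.
Unit clause (x7) forces x7 = True.
In (x1 ∨ x6) only x1 is left, so x1 = True.
Try x2 = True:
  (¬x2 ∨ x4 ∨ x6) forces x4 = True.
  (¬x1 ∨ ¬x3 ∨ ¬x4) forces x3 = False.
  clause (¬x1 ∨ ¬x2 ∨ x3 ∨ ¬x4) is falsified — backtrack.
So x2 = False.
  then (x2 ∨ x3 ∨ x6) forces x3 = True.
  then (¬x1 ∨ ¬x3 ∨ ¬x4) forces x4 = False.
All clauses satisfied.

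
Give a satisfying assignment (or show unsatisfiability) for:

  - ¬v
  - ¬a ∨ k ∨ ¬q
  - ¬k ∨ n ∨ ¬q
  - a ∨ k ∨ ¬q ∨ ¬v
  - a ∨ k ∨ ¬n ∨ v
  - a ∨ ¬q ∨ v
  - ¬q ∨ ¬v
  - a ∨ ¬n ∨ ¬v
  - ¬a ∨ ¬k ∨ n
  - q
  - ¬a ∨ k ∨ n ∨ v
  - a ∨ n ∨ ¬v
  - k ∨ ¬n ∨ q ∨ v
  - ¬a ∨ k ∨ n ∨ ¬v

Unit clause (¬v) forces v = False.
Unit clause (q) forces q = True.
In (a ∨ ¬q ∨ v) only a is left, so a = True.
In (¬a ∨ k ∨ ¬q) only k is left, so k = True.
In (¬k ∨ n ∨ ¬q) only n is left, so n = True.
All clauses satisfied.

n = True, a = True, k = True, q = True, v = False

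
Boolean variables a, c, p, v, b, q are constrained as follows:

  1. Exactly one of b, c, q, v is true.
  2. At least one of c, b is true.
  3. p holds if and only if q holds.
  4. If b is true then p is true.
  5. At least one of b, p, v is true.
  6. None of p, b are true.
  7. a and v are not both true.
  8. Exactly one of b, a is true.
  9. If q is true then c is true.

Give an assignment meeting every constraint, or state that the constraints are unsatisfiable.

Case p = True:
  Constraint (6) is violated (p=T) — contradiction.
Case p = False:
  (3) with p=F forces q = False.
  (4) with p=F forces b = False.
  (2) with b=F forces c = True.
  (1) with c=T forces v = False.
  Constraint (5) is violated (b=F, p=F, v=F) — contradiction.
Both cases fail — unsatisfiable.

The formula is unsatisfiable.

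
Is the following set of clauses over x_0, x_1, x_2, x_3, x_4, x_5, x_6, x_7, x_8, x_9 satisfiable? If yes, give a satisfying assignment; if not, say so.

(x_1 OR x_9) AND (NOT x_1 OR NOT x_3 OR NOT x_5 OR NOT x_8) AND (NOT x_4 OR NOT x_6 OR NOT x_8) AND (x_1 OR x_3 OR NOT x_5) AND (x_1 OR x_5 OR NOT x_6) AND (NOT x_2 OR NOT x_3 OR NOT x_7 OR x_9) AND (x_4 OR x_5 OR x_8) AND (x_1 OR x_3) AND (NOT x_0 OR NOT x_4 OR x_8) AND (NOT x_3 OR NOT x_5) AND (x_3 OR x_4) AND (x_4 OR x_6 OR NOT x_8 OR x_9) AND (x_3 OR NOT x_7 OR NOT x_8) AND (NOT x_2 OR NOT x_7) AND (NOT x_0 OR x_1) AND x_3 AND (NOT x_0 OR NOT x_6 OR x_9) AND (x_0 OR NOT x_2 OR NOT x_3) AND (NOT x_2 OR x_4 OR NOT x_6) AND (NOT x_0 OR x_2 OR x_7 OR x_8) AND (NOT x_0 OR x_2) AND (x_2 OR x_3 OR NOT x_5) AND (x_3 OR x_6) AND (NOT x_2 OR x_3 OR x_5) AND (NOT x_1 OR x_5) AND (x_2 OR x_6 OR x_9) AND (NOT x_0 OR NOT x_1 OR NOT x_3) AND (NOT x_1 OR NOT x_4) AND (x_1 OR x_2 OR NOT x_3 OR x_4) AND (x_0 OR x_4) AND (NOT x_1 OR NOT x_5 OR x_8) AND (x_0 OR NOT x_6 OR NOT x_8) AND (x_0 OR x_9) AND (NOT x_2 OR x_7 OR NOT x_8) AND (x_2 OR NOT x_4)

Case x_3 = True:
  (NOT x_3 OR NOT x_5) forces x_5 = False.
  (NOT x_1 OR x_5) forces x_1 = False.
  (x_1 OR x_9) forces x_9 = True.
  (x_1 OR x_5 OR NOT x_6) forces x_6 = False.
  (NOT x_0 OR x_1) forces x_0 = False.
  (x_0 OR NOT x_2 OR NOT x_3) forces x_2 = False.
  (x_1 OR x_2 OR NOT x_3 OR x_4) forces x_4 = True.
  Clause (x_2 OR NOT x_4) is falsified — contradiction.
Case x_3 = False:
  Clause (x_3) is falsified — contradiction.
Both cases fail, so the formula is unsatisfiable.

Unsatisfiable — no assignment works.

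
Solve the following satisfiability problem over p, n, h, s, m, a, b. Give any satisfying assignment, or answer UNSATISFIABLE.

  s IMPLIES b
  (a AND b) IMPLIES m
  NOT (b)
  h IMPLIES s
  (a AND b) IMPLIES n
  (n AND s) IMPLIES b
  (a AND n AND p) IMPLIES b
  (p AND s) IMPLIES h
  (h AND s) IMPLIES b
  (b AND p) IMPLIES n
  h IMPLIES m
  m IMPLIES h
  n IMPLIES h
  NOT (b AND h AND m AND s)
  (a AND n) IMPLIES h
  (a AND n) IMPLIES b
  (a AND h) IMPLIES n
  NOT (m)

Unit clause (NOT m) forces m = False.
In (NOT h OR m) only NOT h is left, so h = False.
Unit clause (NOT b) forces b = False.
In (b OR NOT s) only NOT s is left, so s = False.
In (h OR NOT n) only NOT n is left, so n = False.
Set p = True.
Set a = True.
All clauses satisfied.

p = True; n = False; h = False; s = False; m = False; a = True; b = False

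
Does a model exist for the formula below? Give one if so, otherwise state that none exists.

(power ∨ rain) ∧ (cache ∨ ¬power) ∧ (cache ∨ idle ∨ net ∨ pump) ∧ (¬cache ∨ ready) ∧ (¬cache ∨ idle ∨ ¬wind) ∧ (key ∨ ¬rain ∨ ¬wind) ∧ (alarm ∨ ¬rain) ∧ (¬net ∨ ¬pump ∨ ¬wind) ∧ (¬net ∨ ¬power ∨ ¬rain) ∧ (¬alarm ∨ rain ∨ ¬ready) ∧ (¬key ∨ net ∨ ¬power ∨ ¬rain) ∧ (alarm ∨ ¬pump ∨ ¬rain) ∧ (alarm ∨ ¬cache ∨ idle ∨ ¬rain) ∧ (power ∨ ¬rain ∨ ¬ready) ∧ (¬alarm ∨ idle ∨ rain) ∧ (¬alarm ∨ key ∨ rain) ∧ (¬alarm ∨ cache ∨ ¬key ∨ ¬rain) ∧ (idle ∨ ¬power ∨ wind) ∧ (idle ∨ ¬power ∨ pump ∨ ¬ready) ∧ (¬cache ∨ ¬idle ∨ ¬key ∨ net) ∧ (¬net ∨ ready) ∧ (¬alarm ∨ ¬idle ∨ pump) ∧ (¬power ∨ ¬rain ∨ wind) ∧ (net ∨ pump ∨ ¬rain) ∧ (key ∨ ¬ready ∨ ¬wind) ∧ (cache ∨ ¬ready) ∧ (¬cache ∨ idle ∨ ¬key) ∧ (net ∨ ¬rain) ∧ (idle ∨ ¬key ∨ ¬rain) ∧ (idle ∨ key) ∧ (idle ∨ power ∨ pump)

Set ready = True.
  then (cache ∨ ¬ready) forces cache = True.
Try idle = False:
  (¬cache ∨ idle ∨ ¬wind) forces wind = False.
  (idle ∨ ¬power ∨ wind) forces power = False.
  (power ∨ rain) forces rain = True.
  clause (power ∨ ¬rain ∨ ¬ready) is falsified — backtrack.
So idle = True.
Set wind = True.
  then (key ∨ ¬ready ∨ ¬wind) forces key = True.
  then (¬cache ∨ ¬idle ∨ ¬key ∨ net) forces net = True.
  then (¬net ∨ ¬pump ∨ ¬wind) forces pump = False.
  then (¬alarm ∨ ¬idle ∨ pump) forces alarm = False.
  then (alarm ∨ ¬rain) forces rain = False.
  then (power ∨ rain) forces power = True.
All clauses satisfied.

ready = True; idle = True; cache = True; wind = True; alarm = False; net = True; power = True; key = True; pump = False; rain = False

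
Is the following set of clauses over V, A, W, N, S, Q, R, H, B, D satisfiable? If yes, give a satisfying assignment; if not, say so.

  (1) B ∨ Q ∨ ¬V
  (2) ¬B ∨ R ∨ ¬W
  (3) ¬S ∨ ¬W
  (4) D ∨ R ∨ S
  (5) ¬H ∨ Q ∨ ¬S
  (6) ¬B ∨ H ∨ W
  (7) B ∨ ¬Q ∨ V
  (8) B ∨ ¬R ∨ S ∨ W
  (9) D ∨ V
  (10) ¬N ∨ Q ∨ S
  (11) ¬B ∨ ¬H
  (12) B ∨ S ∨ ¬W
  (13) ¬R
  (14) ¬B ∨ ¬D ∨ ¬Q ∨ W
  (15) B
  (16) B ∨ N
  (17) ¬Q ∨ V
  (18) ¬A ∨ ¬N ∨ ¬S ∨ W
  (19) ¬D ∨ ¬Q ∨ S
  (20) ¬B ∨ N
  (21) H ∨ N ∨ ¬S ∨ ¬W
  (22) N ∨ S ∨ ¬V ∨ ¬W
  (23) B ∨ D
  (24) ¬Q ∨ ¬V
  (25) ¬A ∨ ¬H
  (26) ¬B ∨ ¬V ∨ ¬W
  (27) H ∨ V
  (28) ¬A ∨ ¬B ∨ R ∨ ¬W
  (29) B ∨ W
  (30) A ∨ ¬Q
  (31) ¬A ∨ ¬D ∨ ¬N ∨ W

Unsatisfiable — no assignment works.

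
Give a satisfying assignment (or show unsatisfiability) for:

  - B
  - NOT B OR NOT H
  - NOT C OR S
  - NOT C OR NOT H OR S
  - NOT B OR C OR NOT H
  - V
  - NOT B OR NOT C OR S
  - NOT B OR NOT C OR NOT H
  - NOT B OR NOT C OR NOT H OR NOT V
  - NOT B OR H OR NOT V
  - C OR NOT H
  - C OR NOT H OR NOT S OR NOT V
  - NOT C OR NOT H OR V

Unsatisfiable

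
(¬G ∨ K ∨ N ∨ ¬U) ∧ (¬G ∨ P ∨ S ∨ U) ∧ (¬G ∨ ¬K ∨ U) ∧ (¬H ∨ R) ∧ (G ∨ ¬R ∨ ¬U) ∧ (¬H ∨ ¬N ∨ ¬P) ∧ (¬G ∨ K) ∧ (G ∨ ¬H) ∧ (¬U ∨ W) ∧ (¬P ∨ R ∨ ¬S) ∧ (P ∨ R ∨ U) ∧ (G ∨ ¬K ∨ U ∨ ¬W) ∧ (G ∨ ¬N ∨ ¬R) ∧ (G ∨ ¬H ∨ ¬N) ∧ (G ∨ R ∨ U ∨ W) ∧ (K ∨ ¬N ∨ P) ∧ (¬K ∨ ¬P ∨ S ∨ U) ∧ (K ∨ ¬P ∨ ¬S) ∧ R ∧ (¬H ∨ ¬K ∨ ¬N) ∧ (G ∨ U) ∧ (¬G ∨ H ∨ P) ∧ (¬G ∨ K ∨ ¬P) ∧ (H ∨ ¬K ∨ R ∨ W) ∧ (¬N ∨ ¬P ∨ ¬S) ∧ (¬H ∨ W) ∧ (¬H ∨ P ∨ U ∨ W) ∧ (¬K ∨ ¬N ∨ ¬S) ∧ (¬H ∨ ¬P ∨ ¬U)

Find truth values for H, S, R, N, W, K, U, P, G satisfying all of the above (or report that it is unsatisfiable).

Unit clause (R) forces R = True.
Set H = True.
  then (G ∨ ¬H) forces G = True.
  then (¬H ∨ W) forces W = True.
  then (¬G ∨ K) forces K = True.
  then (¬H ∨ ¬K ∨ ¬N) forces N = False.
  then (¬G ∨ ¬K ∨ U) forces U = True.
  then (¬H ∨ ¬P ∨ ¬U) forces P = False.
Set S = True.
All clauses satisfied.

H = True, S = True, R = True, N = False, W = True, K = True, U = True, P = False, G = True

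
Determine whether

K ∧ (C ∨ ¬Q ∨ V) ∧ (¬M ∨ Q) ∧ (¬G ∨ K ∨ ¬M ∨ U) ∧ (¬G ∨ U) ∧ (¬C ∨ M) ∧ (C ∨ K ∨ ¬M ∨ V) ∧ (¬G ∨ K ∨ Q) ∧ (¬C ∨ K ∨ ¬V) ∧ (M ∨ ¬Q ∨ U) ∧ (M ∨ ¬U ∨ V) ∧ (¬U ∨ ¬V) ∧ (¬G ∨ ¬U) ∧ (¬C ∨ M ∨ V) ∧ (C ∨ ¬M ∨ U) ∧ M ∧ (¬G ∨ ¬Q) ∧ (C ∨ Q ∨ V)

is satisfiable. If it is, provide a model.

Unit clause (K) forces K = True.
Unit clause (M) forces M = True.
In (¬M ∨ Q) only Q is left, so Q = True.
In (¬G ∨ ¬Q) only ¬G is left, so G = False.
Set V = False.
  then (C ∨ ¬Q ∨ V) forces C = True.
Set U = True.
All clauses satisfied.

M=T, V=F, C=T, Q=T, U=T, K=T, G=F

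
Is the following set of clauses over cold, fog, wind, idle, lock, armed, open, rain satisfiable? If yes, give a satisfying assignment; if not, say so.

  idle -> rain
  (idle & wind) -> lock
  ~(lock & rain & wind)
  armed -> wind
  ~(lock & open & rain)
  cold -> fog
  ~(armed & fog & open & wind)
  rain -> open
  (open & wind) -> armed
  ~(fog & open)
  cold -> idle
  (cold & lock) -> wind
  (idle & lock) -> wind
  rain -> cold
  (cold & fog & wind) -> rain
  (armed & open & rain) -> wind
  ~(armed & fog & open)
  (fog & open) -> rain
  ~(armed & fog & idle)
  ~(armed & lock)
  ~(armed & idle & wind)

Set cold = False.
  then (cold | ~rain) forces rain = False.
  then (~idle | rain) forces idle = False.
Set fog = True.
  then (~fog | ~open) forces open = False.
Set wind = True.
Set lock = False.
Set armed = True.
All clauses satisfied.

cold = False; fog = True; wind = True; idle = False; lock = False; armed = True; open = False; rain = False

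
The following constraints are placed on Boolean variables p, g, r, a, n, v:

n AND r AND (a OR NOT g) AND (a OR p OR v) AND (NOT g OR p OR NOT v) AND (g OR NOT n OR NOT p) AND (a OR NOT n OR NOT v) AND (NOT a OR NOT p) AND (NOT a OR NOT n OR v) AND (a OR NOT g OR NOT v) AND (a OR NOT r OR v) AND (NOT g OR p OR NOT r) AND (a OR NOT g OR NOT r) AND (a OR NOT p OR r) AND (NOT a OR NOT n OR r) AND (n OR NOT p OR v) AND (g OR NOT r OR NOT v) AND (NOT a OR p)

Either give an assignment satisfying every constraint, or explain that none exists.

The formula is unsatisfiable.

Case v = True:
  (n) forces n = True.
  (r) forces r = True.
  (a OR NOT n OR NOT v) forces a = True.
  (NOT a OR NOT p) forces p = False.
  Clause (NOT a OR p) is falsified — contradiction.
Case v = False:
  (n) forces n = True.
  (r) forces r = True.
  (NOT a OR NOT n OR v) forces a = False.
  Clause (a OR NOT r OR v) is falsified — contradiction.
Both cases fail, so the formula is unsatisfiable.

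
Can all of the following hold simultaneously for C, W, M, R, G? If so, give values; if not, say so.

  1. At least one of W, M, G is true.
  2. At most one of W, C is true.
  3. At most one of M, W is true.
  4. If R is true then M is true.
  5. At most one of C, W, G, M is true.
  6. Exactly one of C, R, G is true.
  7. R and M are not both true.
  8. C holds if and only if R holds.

C: False, W: False, M: False, R: False, G: True

  (1) {W, M, G}: 1 true — at least one ✓
  (2) {W, C}: 0 true — at most one ✓
  (3) {M, W}: 0 true — at most one ✓
  (4) R=F ⇒ M: vacuous ✓
  (5) {C, W, G, M}: 1 true — at most one ✓
  (6) {C, R, G}: 1 true — exactly one ✓
  (7) R=F, M=F — not both ✓
  (8) C=F, R=F — same ✓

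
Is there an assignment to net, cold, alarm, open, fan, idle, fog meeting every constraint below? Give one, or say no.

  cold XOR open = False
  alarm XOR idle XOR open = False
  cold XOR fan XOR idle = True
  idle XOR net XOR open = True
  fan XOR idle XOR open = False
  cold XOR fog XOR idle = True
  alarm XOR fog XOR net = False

Adding constraints 1, 3, 5 mod 2: every variable appears an even number of times on the left, so the left side is 0.
But the right sides sum to 1 (mod 2). 0 ≠ 1 — the system is inconsistent.

The formula is unsatisfiable.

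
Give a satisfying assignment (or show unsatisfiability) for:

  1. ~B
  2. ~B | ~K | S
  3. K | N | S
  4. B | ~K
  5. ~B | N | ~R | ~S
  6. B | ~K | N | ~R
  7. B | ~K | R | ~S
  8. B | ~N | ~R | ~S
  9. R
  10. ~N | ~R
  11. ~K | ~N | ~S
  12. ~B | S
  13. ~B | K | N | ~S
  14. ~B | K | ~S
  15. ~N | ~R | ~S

R = True, S = True, K = False, B = False, N = False

Unit clause (~B) forces B = False.
In (B | ~K) only ~K is left, so K = False.
Unit clause (R) forces R = True.
In (~N | ~R) only ~N is left, so N = False.
In (K | N | S) only S is left, so S = True.
All clauses satisfied.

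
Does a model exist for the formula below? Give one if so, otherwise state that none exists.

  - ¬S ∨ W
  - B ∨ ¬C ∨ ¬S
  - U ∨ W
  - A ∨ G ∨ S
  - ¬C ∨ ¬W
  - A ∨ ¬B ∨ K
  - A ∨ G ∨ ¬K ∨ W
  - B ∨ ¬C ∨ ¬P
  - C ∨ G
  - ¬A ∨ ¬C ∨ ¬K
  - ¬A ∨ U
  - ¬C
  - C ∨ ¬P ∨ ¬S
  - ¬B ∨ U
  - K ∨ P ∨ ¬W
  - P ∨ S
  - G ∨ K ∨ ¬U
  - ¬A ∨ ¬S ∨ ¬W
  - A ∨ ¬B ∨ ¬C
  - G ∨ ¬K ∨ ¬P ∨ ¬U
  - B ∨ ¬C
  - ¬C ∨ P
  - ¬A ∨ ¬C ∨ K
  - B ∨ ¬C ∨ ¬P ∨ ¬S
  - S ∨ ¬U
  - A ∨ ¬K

Unit clause (¬C) forces C = False.
In (C ∨ G) only G is left, so G = True.
Try S = True:
  (¬S ∨ W) forces W = True.
  (C ∨ ¬P ∨ ¬S) forces P = False.
  (K ∨ P ∨ ¬W) forces K = True.
  (¬A ∨ ¬S ∨ ¬W) forces A = False.
  clause (A ∨ ¬K) is falsified — backtrack.
So S = False.
  then (P ∨ S) forces P = True.
  then (S ∨ ¬U) forces U = False.
  then (U ∨ W) forces W = True.
  then (¬A ∨ U) forces A = False.
  then (¬B ∨ U) forces B = False.
  then (A ∨ ¬K) forces K = False.
All clauses satisfied.

S = False, C = False, U = False, W = True, K = False, B = False, A = False, G = True, P = True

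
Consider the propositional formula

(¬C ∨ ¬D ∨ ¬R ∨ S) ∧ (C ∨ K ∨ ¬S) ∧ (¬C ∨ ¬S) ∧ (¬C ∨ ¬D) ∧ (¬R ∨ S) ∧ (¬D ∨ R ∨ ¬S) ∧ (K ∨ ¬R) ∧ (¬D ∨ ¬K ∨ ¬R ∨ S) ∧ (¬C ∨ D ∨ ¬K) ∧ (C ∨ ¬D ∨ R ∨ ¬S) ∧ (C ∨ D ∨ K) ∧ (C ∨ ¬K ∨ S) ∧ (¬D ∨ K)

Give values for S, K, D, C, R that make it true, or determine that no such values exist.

S: True, K: True, D: True, C: False, R: True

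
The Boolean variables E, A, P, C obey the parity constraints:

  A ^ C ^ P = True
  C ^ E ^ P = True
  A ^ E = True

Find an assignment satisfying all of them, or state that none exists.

Unsatisfiable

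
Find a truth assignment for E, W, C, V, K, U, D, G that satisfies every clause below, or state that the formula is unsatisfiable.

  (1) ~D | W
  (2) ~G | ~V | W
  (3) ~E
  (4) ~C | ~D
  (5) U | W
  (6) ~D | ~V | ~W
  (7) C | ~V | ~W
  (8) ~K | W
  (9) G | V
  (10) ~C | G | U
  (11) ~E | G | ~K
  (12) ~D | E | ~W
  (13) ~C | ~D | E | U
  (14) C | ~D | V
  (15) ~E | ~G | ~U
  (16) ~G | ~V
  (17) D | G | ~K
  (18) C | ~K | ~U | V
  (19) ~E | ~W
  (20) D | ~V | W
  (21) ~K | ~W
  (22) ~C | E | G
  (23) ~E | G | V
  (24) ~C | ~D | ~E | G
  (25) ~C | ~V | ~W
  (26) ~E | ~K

Unit clause (~E) forces E = False.
Set W = True.
  then (~D | E | ~W) forces D = False.
  then (~K | ~W) forces K = False.
Set C = False.
  then (C | ~V | ~W) forces V = False.
  then (G | V) forces G = True.
Set U = True.
All clauses satisfied.

E=F, W=T, C=F, V=F, K=F, U=T, D=F, G=T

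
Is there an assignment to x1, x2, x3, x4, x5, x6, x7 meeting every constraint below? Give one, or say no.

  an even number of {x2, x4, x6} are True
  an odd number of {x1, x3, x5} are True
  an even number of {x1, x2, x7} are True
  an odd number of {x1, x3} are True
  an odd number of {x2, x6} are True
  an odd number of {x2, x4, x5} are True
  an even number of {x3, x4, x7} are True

x1=T, x2=F, x3=F, x4=T, x5=F, x6=T, x7=T

{x2, x4, x6}: 2 true → even ✓
{x1, x3, x5}: 1 true → odd ✓
{x1, x2, x7}: 2 true → even ✓
{x1, x3}: 1 true → odd ✓
{x2, x6}: 1 true → odd ✓
{x2, x4, x5}: 1 true → odd ✓
{x3, x4, x7}: 2 true → even ✓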